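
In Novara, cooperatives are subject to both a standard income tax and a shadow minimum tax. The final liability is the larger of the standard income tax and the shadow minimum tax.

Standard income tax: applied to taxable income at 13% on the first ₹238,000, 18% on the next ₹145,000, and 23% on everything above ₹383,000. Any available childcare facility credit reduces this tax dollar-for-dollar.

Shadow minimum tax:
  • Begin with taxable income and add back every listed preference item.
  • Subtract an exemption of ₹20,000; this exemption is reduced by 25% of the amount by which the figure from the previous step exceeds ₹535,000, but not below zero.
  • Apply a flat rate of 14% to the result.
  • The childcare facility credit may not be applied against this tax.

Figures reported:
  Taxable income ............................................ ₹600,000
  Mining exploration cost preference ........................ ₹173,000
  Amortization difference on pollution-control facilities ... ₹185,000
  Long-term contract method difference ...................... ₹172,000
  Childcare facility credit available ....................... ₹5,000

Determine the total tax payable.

Standard income tax:
  ₹238,000 × 13% = ₹30,940
  ₹145,000 × 18% = ₹26,100
  ₹217,000 × 23% = ₹49,910
  → ₹106,950
  Less childcare facility credit ₹5,000 → ₹101,950

Shadow minimum tax:
  Adjusted income: ₹600,000 + ₹173,000 + ₹185,000 + ₹172,000 = ₹1,130,000
  Exemption: 25% × (₹1,130,000 − ₹535,000) = ₹148,750 ≥ ₹20,000, so the exemption is fully phased out
  Base: ₹1,130,000 − ₹0 = ₹1,130,000
  ₹1,130,000 × 14% = ₹158,200

₹158,200 > ₹101,950, so the shadow minimum tax is the binding amount.

₹158,200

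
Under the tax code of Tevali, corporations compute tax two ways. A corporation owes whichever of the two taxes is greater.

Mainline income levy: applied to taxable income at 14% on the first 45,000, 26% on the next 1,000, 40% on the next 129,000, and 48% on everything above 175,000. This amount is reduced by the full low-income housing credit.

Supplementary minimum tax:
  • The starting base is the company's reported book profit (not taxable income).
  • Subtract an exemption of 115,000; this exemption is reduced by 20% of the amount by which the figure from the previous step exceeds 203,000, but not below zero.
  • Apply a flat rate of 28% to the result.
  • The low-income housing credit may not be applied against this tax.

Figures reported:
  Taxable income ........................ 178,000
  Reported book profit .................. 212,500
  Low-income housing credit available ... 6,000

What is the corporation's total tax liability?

Supplementary minimum tax:
  Base (reported book profit): 212,500
  Exemption: 115,000 − 20% × (212,500 − 203,000) = 115,000 − 1,900 = 113,100
  Base: 212,500 − 113,100 = 99,400
  99,400 × 28% = 27,832

Mainline income levy:
  45,000 × 14% = 6,300
  1,000 × 26% = 260
  129,000 × 40% = 51,600
  3,000 × 48% = 1,440
  → 59,600
  Less low-income housing credit 6,000 → 53,600

53,600 > 27,832, so the mainline income levy governs.

53,600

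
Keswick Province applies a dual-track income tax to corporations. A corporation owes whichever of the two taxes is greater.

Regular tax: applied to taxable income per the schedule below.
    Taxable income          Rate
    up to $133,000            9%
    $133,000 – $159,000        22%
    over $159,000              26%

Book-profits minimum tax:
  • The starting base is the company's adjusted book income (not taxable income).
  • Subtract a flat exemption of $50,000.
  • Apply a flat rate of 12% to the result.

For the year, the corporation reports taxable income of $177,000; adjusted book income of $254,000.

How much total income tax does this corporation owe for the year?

Regular tax:
  $133,000 × 9% = $11,970
  $26,000 × 22% = $5,720
  $18,000 × 26% = $4,680
  → $22,370

Book-profits minimum tax:
  Base (adjusted book income): $254,000
  Less exemption $50,000 → base $204,000
  $204,000 × 12% = $24,480

$24,480 > $22,370, so the book-profits minimum tax is the binding amount.

$24,480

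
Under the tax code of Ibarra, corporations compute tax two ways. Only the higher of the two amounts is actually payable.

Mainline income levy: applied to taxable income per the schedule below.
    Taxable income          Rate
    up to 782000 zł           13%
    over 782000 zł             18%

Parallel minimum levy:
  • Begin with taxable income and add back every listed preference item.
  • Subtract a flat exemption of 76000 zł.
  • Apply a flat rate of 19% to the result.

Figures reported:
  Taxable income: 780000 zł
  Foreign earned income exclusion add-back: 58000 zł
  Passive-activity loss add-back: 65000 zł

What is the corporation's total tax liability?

Mainline income levy:
  780000 zł × 13% = 101400 zł

Parallel minimum levy:
  Adjusted income: 780000 zł + 58000 zł + 65000 zł = 903000 zł
  Less exemption 76000 zł → base 827000 zł
  827000 zł × 19% = 157130 zł

157130 zł > 101400 zł, so the parallel minimum levy is the binding amount.

157130 zł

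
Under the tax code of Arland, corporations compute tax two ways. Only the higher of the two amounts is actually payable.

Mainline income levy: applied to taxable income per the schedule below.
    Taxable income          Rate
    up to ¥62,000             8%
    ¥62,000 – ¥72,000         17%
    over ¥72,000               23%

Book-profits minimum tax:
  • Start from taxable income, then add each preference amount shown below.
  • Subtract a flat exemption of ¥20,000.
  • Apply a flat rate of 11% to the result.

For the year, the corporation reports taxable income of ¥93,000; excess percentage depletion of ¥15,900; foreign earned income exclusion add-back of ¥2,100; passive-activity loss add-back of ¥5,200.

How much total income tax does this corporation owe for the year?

Mainline income levy:
  ¥62,000 × 8% = ¥4,960
  ¥10,000 × 17% = ¥1,700
  ¥21,000 × 23% = ¥4,830
  → ¥11,490

Book-profits minimum tax:
  Adjusted income: ¥93,000 + ¥15,900 + ¥2,100 + ¥5,200 = ¥116,200
  Less exemption ¥20,000 → base ¥96,200
  ¥96,200 × 11% = ¥10,582

¥11,490 > ¥10,582, so the mainline income levy governs.

¥11,490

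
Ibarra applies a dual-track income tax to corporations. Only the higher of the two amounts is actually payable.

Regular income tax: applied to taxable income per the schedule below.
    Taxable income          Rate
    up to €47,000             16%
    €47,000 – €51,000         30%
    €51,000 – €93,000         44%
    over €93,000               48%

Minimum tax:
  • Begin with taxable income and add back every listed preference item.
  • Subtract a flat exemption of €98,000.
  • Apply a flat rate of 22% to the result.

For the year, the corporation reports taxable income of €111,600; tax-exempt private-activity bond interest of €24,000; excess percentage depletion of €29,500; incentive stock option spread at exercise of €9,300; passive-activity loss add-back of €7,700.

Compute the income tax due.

€36,128

Minimum tax:
  Adjusted income: €111,600 + €24,000 + €29,500 + €9,300 + €7,700 = €182,100
  Less exemption €98,000 → base €84,100
  €84,100 × 22% = €18,502

Regular income tax:
  €47,000 × 16% = €7,520
  €4,000 × 30% = €1,200
  €42,000 × 44% = €18,480
  €18,600 × 48% = €8,928
  → €36,128

€36,128 > €18,502, so the regular income tax governs.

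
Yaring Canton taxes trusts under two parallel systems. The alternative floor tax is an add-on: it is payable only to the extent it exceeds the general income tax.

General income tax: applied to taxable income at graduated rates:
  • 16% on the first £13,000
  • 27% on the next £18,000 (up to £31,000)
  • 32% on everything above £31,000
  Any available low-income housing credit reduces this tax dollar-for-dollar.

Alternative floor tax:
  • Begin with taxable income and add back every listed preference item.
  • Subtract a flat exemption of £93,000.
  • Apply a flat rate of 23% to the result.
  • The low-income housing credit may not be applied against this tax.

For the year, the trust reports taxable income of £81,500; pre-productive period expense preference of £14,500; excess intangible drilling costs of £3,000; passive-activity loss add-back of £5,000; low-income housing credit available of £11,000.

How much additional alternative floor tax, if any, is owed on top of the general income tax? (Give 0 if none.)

£0

General income tax:
  £13,000 × 16% = £2,080
  £18,000 × 27% = £4,860
  £50,500 × 32% = £16,160
  → £23,100
  Less low-income housing credit £11,000 → £12,100

Alternative floor tax:
  Adjusted income: £81,500 + £14,500 + £3,000 + £5,000 = £104,000
  Less exemption £93,000 → base £11,000
  £11,000 × 23% = £2,530

£2,530 ≤ £12,100, so no add-on is due.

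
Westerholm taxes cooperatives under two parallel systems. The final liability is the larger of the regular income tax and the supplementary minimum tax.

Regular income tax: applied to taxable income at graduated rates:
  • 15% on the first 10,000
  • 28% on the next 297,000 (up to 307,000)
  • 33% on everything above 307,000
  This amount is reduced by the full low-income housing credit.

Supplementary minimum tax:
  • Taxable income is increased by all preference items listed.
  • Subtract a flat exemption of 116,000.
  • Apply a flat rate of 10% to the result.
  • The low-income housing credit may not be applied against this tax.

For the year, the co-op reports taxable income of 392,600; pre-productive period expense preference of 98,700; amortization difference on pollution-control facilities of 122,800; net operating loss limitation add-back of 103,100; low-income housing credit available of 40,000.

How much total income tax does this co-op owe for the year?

72,908

Regular income tax:
  10,000 × 15% = 1,500
  297,000 × 28% = 83,160
  85,600 × 33% = 28,248
  → 112,908
  Less low-income housing credit 40,000 → 72,908

Supplementary minimum tax:
  Adjusted income: 392,600 + 98,700 + 122,800 + 103,100 = 717,200
  Less exemption 116,000 → base 601,200
  601,200 × 10% = 60,120

72,908 > 60,120, so the regular income tax governs.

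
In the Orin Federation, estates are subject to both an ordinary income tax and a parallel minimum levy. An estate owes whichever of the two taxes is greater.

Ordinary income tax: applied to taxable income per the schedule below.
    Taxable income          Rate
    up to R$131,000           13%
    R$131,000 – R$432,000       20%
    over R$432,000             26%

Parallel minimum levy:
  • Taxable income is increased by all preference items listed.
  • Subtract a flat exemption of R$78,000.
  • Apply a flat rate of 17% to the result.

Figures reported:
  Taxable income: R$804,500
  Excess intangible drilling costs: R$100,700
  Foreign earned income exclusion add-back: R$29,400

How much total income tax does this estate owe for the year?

R$174,080

Parallel minimum levy:
  Adjusted income: R$804,500 + R$100,700 + R$29,400 = R$934,600
  Less exemption R$78,000 → base R$856,600
  R$856,600 × 17% = R$145,622

Ordinary income tax:
  R$131,000 × 13% = R$17,030
  R$301,000 × 20% = R$60,200
  R$372,500 × 26% = R$96,850
  → R$174,080

R$174,080 > R$145,622, so the ordinary income tax governs.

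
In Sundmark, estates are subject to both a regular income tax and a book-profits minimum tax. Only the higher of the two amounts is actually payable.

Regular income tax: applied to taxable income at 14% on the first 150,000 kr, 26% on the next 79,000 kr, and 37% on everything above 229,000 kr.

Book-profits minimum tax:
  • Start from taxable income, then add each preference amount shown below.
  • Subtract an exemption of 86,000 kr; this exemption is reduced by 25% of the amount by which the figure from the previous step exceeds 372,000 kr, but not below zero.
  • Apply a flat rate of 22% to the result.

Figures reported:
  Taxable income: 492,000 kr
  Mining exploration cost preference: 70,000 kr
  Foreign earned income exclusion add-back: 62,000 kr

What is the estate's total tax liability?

Book-profits minimum tax:
  Adjusted income: 492,000 kr + 70,000 kr + 62,000 kr = 624,000 kr
  Exemption: 86,000 kr − 25% × (624,000 kr − 372,000 kr) = 86,000 kr − 63,000 kr = 23,000 kr
  Base: 624,000 kr − 23,000 kr = 601,000 kr
  601,000 kr × 22% = 132,220 kr

Regular income tax:
  150,000 kr × 14% = 21,000 kr
  79,000 kr × 26% = 20,540 kr
  263,000 kr × 37% = 97,310 kr
  → 138,850 kr

138,850 kr > 132,220 kr, so the regular income tax governs.

138,850 kr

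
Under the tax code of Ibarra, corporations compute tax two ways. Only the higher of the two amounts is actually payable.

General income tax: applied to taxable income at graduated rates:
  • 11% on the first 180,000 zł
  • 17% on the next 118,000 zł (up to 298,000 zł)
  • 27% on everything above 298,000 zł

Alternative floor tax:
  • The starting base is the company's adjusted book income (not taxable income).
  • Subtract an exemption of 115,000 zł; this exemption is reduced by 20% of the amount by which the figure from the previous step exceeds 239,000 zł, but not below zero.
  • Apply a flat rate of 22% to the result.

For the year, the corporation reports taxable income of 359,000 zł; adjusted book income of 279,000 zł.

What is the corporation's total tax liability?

Alternative floor tax:
  Base (adjusted book income): 279,000 zł
  Exemption: 115,000 zł − 20% × (279,000 zł − 239,000 zł) = 115,000 zł − 8,000 zł = 107,000 zł
  Base: 279,000 zł − 107,000 zł = 172,000 zł
  172,000 zł × 22% = 37,840 zł

General income tax:
  180,000 zł × 11% = 19,800 zł
  118,000 zł × 17% = 20,060 zł
  61,000 zł × 27% = 16,470 zł
  → 56,330 zł

56,330 zł > 37,840 zł, so the general income tax governs.

56,330 zł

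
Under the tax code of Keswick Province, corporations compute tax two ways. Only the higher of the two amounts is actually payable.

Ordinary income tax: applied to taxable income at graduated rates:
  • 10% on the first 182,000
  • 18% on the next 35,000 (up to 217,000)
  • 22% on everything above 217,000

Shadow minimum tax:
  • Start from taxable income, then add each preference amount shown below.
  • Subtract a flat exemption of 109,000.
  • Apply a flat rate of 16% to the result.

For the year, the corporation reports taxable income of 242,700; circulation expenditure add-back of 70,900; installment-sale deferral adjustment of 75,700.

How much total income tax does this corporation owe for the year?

44,848

Ordinary income tax:
  182,000 × 10% = 18,200
  35,000 × 18% = 6,300
  25,700 × 22% = 5,654
  → 30,154

Shadow minimum tax:
  Adjusted income: 242,700 + 70,900 + 75,700 = 389,300
  Less exemption 109,000 → base 280,300
  280,300 × 16% = 44,848

44,848 > 30,154, so the shadow minimum tax is the binding amount.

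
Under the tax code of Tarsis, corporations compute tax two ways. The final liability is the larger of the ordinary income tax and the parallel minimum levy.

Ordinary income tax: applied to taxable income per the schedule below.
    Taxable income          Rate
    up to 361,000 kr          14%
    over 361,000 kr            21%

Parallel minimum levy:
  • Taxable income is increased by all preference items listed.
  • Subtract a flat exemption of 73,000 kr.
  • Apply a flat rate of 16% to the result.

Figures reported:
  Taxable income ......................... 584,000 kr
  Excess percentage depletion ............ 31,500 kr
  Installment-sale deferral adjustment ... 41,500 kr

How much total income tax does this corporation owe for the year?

97,370 kr

Ordinary income tax:
  361,000 kr × 14% = 50,540 kr
  223,000 kr × 21% = 46,830 kr
  → 97,370 kr

Parallel minimum levy:
  Adjusted income: 584,000 kr + 31,500 kr + 41,500 kr = 657,000 kr
  Less exemption 73,000 kr → base 584,000 kr
  584,000 kr × 16% = 93,440 kr

97,370 kr > 93,440 kr, so the ordinary income tax governs.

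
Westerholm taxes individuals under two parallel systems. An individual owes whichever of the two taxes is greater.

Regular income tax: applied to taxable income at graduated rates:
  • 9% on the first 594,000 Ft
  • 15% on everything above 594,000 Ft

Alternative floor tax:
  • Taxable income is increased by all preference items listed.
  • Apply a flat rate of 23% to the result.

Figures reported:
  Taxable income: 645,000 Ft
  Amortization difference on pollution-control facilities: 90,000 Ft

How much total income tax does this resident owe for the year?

Regular income tax:
  594,000 Ft × 9% = 53,460 Ft
  51,000 Ft × 15% = 7,650 Ft
  → 61,110 Ft

Alternative floor tax:
  Adjusted income: 645,000 Ft + 90,000 Ft = 735,000 Ft
  735,000 Ft × 23% = 169,050 Ft

169,050 Ft > 61,110 Ft, so the alternative floor tax is the binding amount.

169,050 Ft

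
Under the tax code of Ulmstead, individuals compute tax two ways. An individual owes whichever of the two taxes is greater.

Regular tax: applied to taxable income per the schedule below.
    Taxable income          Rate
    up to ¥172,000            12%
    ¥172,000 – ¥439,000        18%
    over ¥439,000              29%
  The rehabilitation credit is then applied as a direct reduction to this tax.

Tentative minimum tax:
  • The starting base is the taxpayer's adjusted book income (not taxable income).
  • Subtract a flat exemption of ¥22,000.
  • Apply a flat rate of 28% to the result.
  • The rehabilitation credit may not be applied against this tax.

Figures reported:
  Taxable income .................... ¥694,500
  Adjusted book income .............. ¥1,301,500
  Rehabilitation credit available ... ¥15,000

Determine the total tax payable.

¥358,260

Regular tax:
  ¥172,000 × 12% = ¥20,640
  ¥267,000 × 18% = ¥48,060
  ¥255,500 × 29% = ¥74,095
  → ¥142,795
  Less rehabilitation credit ¥15,000 → ¥127,795

Tentative minimum tax:
  Base (adjusted book income): ¥1,301,500
  Less exemption ¥22,000 → base ¥1,279,500
  ¥1,279,500 × 28% = ¥358,260

¥358,260 > ¥127,795, so the tentative minimum tax is the binding amount.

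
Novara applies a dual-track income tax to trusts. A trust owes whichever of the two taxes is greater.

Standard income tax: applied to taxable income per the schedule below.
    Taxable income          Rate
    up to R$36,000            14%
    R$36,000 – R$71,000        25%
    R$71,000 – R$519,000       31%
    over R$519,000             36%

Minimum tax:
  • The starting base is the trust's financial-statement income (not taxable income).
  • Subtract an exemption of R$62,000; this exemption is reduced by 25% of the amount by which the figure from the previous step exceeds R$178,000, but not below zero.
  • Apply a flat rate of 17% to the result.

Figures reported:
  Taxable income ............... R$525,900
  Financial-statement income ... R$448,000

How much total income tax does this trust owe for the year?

Minimum tax:
  Base (financial-statement income): R$448,000
  Exemption: 25% × (R$448,000 − R$178,000) = R$67,500 ≥ R$62,000, so the exemption is fully phased out
  Base: R$448,000 − R$0 = R$448,000
  R$448,000 × 17% = R$76,160

Standard income tax:
  R$36,000 × 14% = R$5,040
  R$35,000 × 25% = R$8,750
  R$448,000 × 31% = R$138,880
  R$6,900 × 36% = R$2,484
  → R$155,154

R$155,154 > R$76,160, so the standard income tax governs.

R$155,154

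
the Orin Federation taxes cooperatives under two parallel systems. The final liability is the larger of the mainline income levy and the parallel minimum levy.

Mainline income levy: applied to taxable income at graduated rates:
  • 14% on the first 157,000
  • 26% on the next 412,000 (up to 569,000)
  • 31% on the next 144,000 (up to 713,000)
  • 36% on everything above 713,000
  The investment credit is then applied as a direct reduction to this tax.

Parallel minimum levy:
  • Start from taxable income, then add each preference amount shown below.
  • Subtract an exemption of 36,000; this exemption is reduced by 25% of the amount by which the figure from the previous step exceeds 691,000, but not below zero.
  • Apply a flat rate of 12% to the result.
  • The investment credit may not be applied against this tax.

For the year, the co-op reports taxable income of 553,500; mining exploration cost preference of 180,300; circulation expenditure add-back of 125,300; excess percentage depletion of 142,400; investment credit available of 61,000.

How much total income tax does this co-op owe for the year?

120,180

Parallel minimum levy:
  Adjusted income: 553,500 + 180,300 + 125,300 + 142,400 = 1,001,500
  Exemption: 25% × (1,001,500 − 691,000) = 77,625 ≥ 36,000, so the exemption is fully phased out
  Base: 1,001,500 − 0 = 1,001,500
  1,001,500 × 12% = 120,180

Mainline income levy:
  157,000 × 14% = 21,980
  396,500 × 26% = 103,090
  → 125,070
  Less investment credit 61,000 → 64,070

120,180 > 64,070, so the parallel minimum levy is the binding amount.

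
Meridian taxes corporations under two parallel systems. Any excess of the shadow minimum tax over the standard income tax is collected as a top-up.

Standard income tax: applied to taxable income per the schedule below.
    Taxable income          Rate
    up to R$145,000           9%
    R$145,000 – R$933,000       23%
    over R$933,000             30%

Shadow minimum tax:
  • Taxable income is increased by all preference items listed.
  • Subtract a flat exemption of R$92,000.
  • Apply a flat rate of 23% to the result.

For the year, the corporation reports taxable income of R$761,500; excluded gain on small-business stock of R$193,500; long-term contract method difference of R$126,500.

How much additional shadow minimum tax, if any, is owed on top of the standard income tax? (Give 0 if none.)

R$72,740

Shadow minimum tax:
  Adjusted income: R$761,500 + R$193,500 + R$126,500 = R$1,081,500
  Less exemption R$92,000 → base R$989,500
  R$989,500 × 23% = R$227,585

Standard income tax:
  R$145,000 × 9% = R$13,050
  R$616,500 × 23% = R$141,795
  → R$154,845

Excess of shadow minimum tax over standard income tax: R$227,585 − R$154,845 = R$72,740.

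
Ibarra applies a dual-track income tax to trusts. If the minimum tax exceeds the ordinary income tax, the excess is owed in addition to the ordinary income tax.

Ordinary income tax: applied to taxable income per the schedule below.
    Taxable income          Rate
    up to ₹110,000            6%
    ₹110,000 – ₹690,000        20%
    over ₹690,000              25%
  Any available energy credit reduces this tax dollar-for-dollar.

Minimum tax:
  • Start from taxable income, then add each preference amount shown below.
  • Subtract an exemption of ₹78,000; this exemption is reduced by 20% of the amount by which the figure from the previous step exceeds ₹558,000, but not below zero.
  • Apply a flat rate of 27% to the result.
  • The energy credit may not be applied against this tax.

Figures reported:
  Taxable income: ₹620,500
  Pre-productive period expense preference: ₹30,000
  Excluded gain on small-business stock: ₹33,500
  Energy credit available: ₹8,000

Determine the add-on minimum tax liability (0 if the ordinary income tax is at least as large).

Minimum tax:
  Adjusted income: ₹620,500 + ₹30,000 + ₹33,500 = ₹684,000
  Exemption: ₹78,000 − 20% × (₹684,000 − ₹558,000) = ₹78,000 − ₹25,200 = ₹52,800
  Base: ₹684,000 − ₹52,800 = ₹631,200
  ₹631,200 × 27% = ₹170,424

Ordinary income tax:
  ₹110,000 × 6% = ₹6,600
  ₹510,500 × 20% = ₹102,100
  → ₹108,700
  Less energy credit ₹8,000 → ₹100,700

Excess of minimum tax over ordinary income tax: ₹170,424 − ₹100,700 = ₹69,724.

₹69,724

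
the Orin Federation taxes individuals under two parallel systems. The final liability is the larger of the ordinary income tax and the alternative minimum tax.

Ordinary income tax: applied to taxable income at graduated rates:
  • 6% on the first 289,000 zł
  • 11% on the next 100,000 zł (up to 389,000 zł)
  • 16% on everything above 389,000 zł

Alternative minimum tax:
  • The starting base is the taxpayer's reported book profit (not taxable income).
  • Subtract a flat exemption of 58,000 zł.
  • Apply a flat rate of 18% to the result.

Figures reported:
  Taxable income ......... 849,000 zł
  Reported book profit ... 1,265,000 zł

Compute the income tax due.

217,260 zł

Ordinary income tax:
  289,000 zł × 6% = 17,340 zł
  100,000 zł × 11% = 11,000 zł
  460,000 zł × 16% = 73,600 zł
  → 101,940 zł

Alternative minimum tax:
  Base (reported book profit): 1,265,000 zł
  Less exemption 58,000 zł → base 1,207,000 zł
  1,207,000 zł × 18% = 217,260 zł

217,260 zł > 101,940 zł, so the alternative minimum tax is the binding amount.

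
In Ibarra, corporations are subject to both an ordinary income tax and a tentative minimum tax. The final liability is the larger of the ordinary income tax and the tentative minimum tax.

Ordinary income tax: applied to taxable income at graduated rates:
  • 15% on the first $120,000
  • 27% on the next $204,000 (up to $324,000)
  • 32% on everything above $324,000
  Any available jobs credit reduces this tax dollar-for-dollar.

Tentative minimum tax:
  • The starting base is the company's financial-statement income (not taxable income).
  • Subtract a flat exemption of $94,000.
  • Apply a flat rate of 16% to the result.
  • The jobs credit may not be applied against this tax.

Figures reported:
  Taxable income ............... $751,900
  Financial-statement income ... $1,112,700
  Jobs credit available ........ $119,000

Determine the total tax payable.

Ordinary income tax:
  $120,000 × 15% = $18,000
  $204,000 × 27% = $55,080
  $427,900 × 32% = $136,928
  → $210,008
  Less jobs credit $119,000 → $91,008

Tentative minimum tax:
  Base (financial-statement income): $1,112,700
  Less exemption $94,000 → base $1,018,700
  $1,018,700 × 16% = $162,992

$162,992 > $91,008, so the tentative minimum tax is the binding amount.

$162,992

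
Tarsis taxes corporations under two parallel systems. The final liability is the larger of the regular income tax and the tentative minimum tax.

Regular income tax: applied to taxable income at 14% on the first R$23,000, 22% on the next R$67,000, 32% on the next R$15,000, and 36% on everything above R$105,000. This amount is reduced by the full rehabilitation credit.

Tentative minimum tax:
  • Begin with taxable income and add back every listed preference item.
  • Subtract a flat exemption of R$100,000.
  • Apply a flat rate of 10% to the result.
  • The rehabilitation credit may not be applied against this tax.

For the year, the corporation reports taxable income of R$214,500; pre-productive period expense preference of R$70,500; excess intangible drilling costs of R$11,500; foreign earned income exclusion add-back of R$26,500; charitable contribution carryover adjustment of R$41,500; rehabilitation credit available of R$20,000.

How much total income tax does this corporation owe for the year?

R$42,180

Regular income tax:
  R$23,000 × 14% = R$3,220
  R$67,000 × 22% = R$14,740
  R$15,000 × 32% = R$4,800
  R$109,500 × 36% = R$39,420
  → R$62,180
  Less rehabilitation credit R$20,000 → R$42,180

Tentative minimum tax:
  Adjusted income: R$214,500 + R$70,500 + R$11,500 + R$26,500 + R$41,500 = R$364,500
  Less exemption R$100,000 → base R$264,500
  R$264,500 × 10% = R$26,450

R$42,180 > R$26,450, so the regular income tax governs.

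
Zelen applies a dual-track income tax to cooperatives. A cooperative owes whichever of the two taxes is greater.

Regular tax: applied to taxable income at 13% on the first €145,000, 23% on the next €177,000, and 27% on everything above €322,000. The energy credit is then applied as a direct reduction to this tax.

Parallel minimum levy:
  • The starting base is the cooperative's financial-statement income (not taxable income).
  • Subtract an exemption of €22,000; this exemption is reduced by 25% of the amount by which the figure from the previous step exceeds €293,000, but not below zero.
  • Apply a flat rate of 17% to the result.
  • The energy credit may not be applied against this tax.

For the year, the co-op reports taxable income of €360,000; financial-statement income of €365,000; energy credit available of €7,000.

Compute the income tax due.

€62,820

Regular tax:
  €145,000 × 13% = €18,850
  €177,000 × 23% = €40,710
  €38,000 × 27% = €10,260
  → €69,820
  Less energy credit €7,000 → €62,820

Parallel minimum levy:
  Base (financial-statement income): €365,000
  Exemption: €22,000 − 25% × (€365,000 − €293,000) = €22,000 − €18,000 = €4,000
  Base: €365,000 − €4,000 = €361,000
  €361,000 × 17% = €61,370

€62,820 > €61,370, so the regular tax governs.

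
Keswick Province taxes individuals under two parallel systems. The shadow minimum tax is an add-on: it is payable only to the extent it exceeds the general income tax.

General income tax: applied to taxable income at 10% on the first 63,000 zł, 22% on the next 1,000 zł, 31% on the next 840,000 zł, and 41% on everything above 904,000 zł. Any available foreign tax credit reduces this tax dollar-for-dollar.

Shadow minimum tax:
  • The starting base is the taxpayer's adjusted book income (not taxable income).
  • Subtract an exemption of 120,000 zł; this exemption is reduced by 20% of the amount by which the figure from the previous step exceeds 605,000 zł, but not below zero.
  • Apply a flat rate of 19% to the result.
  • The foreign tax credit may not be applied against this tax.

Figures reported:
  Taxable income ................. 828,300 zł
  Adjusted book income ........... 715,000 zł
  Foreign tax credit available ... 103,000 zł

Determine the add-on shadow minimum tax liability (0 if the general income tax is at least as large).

Shadow minimum tax:
  Base (adjusted book income): 715,000 zł
  Exemption: 120,000 zł − 20% × (715,000 zł − 605,000 zł) = 120,000 zł − 22,000 zł = 98,000 zł
  Base: 715,000 zł − 98,000 zł = 617,000 zł
  617,000 zł × 19% = 117,230 zł

General income tax:
  63,000 zł × 10% = 6,300 zł
  1,000 zł × 22% = 220 zł
  764,300 zł × 31% = 236,933 zł
  → 243,453 zł
  Less foreign tax credit 103,000 zł → 140,453 zł

117,230 zł ≤ 140,453 zł, so no add-on is due.

0 zł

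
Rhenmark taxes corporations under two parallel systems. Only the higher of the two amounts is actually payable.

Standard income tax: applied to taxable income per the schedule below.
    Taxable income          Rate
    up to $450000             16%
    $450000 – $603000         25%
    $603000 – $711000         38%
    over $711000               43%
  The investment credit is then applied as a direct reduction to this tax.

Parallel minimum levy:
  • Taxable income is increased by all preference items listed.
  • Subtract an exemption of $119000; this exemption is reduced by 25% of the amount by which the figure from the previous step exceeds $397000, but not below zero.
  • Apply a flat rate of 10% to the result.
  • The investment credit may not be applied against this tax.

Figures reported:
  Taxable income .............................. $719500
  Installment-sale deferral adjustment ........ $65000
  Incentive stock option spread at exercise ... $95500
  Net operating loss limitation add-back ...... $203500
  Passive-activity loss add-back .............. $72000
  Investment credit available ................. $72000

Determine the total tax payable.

Parallel minimum levy:
  Adjusted income: $719500 + $65000 + $95500 + $203500 + $72000 = $1155500
  Exemption: 25% × ($1155500 − $397000) = $189625 ≥ $119000, so the exemption is fully phased out
  Base: $1155500 − $0 = $1155500
  $1155500 × 10% = $115550

Standard income tax:
  $450000 × 16% = $72000
  $153000 × 25% = $38250
  $108000 × 38% = $41040
  $8500 × 43% = $3655
  → $154945
  Less investment credit $72000 → $82945

$115550 > $82945, so the parallel minimum levy is the binding amount.

$115550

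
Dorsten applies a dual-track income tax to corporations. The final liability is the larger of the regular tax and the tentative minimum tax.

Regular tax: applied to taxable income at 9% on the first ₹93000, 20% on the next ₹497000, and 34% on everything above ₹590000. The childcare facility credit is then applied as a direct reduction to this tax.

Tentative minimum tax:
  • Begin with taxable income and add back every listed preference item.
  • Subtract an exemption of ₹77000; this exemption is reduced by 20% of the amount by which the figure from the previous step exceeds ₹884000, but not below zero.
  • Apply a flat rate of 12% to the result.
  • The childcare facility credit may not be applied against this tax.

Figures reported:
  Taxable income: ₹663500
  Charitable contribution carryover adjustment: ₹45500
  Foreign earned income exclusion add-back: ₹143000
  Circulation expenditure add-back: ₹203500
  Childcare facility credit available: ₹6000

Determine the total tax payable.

Regular tax:
  ₹93000 × 9% = ₹8370
  ₹497000 × 20% = ₹99400
  ₹73500 × 34% = ₹24990
  → ₹132760
  Less childcare facility credit ₹6000 → ₹126760

Tentative minimum tax:
  Adjusted income: ₹663500 + ₹45500 + ₹143000 + ₹203500 = ₹1055500
  Exemption: ₹77000 − 20% × (₹1055500 − ₹884000) = ₹77000 − ₹34300 = ₹42700
  Base: ₹1055500 − ₹42700 = ₹1012800
  ₹1012800 × 12% = ₹121536

₹126760 > ₹121536, so the regular tax governs.

₹126760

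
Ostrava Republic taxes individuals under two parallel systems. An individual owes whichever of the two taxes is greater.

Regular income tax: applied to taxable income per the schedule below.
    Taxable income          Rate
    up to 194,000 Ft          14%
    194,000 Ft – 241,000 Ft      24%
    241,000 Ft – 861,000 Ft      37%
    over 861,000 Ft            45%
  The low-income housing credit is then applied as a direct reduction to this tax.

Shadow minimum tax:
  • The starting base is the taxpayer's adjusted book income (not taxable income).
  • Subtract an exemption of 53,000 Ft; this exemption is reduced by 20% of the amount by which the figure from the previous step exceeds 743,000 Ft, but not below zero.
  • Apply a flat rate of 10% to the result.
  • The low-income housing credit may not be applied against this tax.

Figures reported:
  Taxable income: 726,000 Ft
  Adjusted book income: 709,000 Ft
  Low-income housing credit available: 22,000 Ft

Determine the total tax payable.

195,890 Ft

Regular income tax:
  194,000 Ft × 14% = 27,160 Ft
  47,000 Ft × 24% = 11,280 Ft
  485,000 Ft × 37% = 179,450 Ft
  → 217,890 Ft
  Less low-income housing credit 22,000 Ft → 195,890 Ft

Shadow minimum tax:
  Base (adjusted book income): 709,000 Ft
  Exemption: 709,000 Ft ≤ 743,000 Ft, so full 53,000 Ft applies
  Base: 709,000 Ft − 53,000 Ft = 656,000 Ft
  656,000 Ft × 10% = 65,600 Ft

195,890 Ft > 65,600 Ft, so the regular income tax governs.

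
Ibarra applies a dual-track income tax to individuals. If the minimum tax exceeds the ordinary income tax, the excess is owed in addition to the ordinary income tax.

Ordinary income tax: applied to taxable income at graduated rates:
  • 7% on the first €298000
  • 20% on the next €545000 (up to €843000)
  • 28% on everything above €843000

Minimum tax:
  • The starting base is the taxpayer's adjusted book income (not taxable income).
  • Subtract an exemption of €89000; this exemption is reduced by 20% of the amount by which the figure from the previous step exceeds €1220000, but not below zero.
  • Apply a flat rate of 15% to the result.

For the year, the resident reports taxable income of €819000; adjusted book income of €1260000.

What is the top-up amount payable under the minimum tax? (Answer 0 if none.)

€51790

Minimum tax:
  Base (adjusted book income): €1260000
  Exemption: €89000 − 20% × (€1260000 − €1220000) = €89000 − €8000 = €81000
  Base: €1260000 − €81000 = €1179000
  €1179000 × 15% = €176850

Ordinary income tax:
  €298000 × 7% = €20860
  €521000 × 20% = €104200
  → €125060

Excess of minimum tax over ordinary income tax: €176850 − €125060 = €51790.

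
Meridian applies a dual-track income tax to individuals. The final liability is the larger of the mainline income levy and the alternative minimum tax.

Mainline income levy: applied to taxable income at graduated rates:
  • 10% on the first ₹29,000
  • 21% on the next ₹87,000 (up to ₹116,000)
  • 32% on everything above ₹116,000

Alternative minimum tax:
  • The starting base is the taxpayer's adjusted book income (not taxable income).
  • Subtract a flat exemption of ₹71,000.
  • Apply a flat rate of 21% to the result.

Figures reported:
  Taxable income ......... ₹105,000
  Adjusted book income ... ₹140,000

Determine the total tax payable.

Mainline income levy:
  ₹29,000 × 10% = ₹2,900
  ₹76,000 × 21% = ₹15,960
  → ₹18,860

Alternative minimum tax:
  Base (adjusted book income): ₹140,000
  Less exemption ₹71,000 → base ₹69,000
  ₹69,000 × 21% = ₹14,490

₹18,860 > ₹14,490, so the mainline income levy governs.

₹18,860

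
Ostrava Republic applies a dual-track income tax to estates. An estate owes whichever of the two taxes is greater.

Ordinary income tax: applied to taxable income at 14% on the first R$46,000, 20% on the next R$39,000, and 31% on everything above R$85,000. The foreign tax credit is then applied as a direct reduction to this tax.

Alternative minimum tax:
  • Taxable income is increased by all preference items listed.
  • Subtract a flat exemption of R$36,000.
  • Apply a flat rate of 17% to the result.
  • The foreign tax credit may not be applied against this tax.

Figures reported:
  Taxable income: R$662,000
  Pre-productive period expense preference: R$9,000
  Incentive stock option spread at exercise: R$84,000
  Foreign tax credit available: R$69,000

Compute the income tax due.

Alternative minimum tax:
  Adjusted income: R$662,000 + R$9,000 + R$84,000 = R$755,000
  Less exemption R$36,000 → base R$719,000
  R$719,000 × 17% = R$122,230

Ordinary income tax:
  R$46,000 × 14% = R$6,440
  R$39,000 × 20% = R$7,800
  R$577,000 × 31% = R$178,870
  → R$193,110
  Less foreign tax credit R$69,000 → R$124,110

R$124,110 > R$122,230, so the ordinary income tax governs.

R$124,110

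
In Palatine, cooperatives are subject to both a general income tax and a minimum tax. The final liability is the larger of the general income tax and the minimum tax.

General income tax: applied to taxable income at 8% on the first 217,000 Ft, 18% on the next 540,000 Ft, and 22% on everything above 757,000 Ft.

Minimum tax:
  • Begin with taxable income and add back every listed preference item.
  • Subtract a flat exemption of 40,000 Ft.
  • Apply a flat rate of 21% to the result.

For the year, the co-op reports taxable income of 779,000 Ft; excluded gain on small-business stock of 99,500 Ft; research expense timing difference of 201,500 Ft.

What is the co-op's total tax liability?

218,400 Ft

Minimum tax:
  Adjusted income: 779,000 Ft + 99,500 Ft + 201,500 Ft = 1,080,000 Ft
  Less exemption 40,000 Ft → base 1,040,000 Ft
  1,040,000 Ft × 21% = 218,400 Ft

General income tax:
  217,000 Ft × 8% = 17,360 Ft
  540,000 Ft × 18% = 97,200 Ft
  22,000 Ft × 22% = 4,840 Ft
  → 119,400 Ft

218,400 Ft > 119,400 Ft, so the minimum tax is the binding amount.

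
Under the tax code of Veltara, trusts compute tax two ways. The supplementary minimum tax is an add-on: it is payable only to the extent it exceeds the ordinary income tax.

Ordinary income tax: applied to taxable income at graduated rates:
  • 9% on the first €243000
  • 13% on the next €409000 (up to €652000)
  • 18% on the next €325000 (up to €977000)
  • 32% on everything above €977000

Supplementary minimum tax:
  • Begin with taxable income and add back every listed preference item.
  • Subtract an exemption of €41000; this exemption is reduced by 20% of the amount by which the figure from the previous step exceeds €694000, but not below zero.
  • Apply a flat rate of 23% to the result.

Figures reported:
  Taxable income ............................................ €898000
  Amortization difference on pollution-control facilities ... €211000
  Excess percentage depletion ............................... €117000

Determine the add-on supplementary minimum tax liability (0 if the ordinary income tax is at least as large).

Ordinary income tax:
  €243000 × 9% = €21870
  €409000 × 13% = €53170
  €246000 × 18% = €44280
  → €119320

Supplementary minimum tax:
  Adjusted income: €898000 + €211000 + €117000 = €1226000
  Exemption: 20% × (€1226000 − €694000) = €106400 ≥ €41000, so the exemption is fully phased out
  Base: €1226000 − €0 = €1226000
  €1226000 × 23% = €281980

Excess of supplementary minimum tax over ordinary income tax: €281980 − €119320 = €162660.

€162660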